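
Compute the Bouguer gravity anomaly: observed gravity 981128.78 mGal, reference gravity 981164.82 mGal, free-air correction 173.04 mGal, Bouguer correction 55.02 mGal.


BA = g_obs - g_ref + FAC - BC
= 981128.78 - 981164.82 + 173.04 - 55.02
= 81.98 mGal

81.98


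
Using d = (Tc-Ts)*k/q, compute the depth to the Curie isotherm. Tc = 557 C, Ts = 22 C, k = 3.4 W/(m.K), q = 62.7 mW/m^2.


T_Curie - T_surf = 557 - 22 = 535 C
Convert q to W/m^2: 62.7 mW/m^2 = 0.0627 W/m^2
d = 535 * 3.4 / 0.0627 = 29011.16 m

29011.16


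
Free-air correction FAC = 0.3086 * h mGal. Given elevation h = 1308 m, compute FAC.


FAC = 0.3086 * h
= 0.3086 * 1308
= 403.6488 mGal

403.6488


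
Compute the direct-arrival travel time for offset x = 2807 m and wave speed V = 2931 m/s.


t = x / V
= 2807 / 2931
= 0.9577 s

0.9577


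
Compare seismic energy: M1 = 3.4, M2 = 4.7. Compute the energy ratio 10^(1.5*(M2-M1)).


M2 - M1 = 4.7 - 3.4 = 1.3
1.5 * 1.3 = 1.95
ratio = 10^1.95 = 89.13

89.13


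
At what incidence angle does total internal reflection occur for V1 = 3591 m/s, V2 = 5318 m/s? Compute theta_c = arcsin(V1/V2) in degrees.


V1/V2 = 3591/5318 = 0.675254
theta_c = arcsin(0.675254) = 42.4739 degrees

42.4739


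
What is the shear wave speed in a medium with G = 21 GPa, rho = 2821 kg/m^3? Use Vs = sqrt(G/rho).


Convert G to Pa: G = 21e9 Pa
Compute G/rho = 21e9 / 2821 = 7444168.7345
Vs = sqrt(7444168.7345) = 2728.4 m/s

2728.4


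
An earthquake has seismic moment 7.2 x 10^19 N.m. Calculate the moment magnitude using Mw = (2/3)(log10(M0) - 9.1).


log10(M0) = log10(7.2 x 10^19) = 19.8573
Mw = 2/3 * (19.8573 - 9.1)
= 2/3 * 10.7573
= 7.17

7.17


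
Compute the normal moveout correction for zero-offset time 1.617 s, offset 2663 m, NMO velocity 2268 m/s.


x/Vnmo = 2663/2268 = 1.174162
(x/Vnmo)^2 = 1.378657
t0^2 = 2.614689
sqrt(2.614689 + 1.378657) = 1.998336
dt = 1.998336 - 1.617 = 0.381336

0.381336


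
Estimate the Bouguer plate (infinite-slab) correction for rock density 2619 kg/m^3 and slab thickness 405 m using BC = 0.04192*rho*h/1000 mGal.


BC = 0.04192 * rho * h / 1000
= 0.04192 * 2619 * 405 / 1000
= 44.4643 mGal

44.4643


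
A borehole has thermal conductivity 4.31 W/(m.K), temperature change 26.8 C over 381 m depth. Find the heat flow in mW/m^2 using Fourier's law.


q = k * dT / dz * 1000
= 4.31 * 26.8 / 381 * 1000
= 0.303171 * 1000
= 303.1706 mW/m^2

303.1706


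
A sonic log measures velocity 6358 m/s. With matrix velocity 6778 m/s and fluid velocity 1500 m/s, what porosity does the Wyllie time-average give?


1/V - 1/Vm = 1/6358 - 1/6778 = 9.75e-06
1/Vf - 1/Vm = 1/1500 - 1/6778 = 0.00051913
phi = 9.75e-06 / 0.00051913 = 0.0188

0.0188


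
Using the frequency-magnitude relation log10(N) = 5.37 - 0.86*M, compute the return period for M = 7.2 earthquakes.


log10(N) = 5.37 - 0.86*7.2 = -0.822
N = 10^-0.822 = 0.150661
T = 1/N = 1/0.150661 = 6.6374 years

6.6374


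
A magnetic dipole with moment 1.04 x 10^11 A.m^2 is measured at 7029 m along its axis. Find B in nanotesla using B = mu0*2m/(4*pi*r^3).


m = 1.04 x 10^11 = 104000000000 A.m^2
2m = 208000000000 A.m^2
r^3 = 7029^3 = 347280685389
B = (4pi*10^-7) * 208000000000 / (4*pi * 347280685389) * 1e9
= 261380.508779 / 4364057799806.84 * 1e9
= 59.8939 nT

59.8939


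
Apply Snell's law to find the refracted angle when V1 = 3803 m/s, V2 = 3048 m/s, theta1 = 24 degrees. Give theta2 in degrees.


sin(theta1) = sin(24 deg) = 0.406737
sin(theta2) = V2/V1 * sin(theta1) = 3048/3803 * 0.406737 = 0.325988
theta2 = arcsin(0.325988) = 19.0255 degrees

19.0255


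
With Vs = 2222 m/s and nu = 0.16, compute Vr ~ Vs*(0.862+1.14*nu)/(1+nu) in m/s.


Numerator factor = 0.862 + 1.14*0.16 = 1.0444
Denominator = 1 + 0.16 = 1.16
Vr = 2222 * 1.0444 / 1.16 = 2000.57 m/s

2000.57


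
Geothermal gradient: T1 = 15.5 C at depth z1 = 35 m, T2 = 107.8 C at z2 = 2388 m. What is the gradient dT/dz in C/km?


dT = 107.8 - 15.5 = 92.3 C
dz = 2388 - 35 = 2353 m
gradient = dT/dz * 1000 = 92.3/2353 * 1000 = 39.2265 C/km

39.2265


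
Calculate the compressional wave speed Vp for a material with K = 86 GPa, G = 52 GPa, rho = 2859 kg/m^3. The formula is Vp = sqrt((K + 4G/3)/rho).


First compute the effective modulus:
K + 4G/3 = 86e9 + 4*52e9/3 = 155333333333.33 Pa
Then divide by density:
155333333333.33 / 2859 = 54331351.2883 Pa/(kg/m^3)
Take the square root:
Vp = sqrt(54331351.2883) = 7370.98 m/s

7370.98


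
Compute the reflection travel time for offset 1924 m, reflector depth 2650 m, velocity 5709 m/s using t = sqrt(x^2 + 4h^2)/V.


x^2 + 4h^2 = 1924^2 + 4*2650^2 = 3701776 + 28090000 = 31791776
sqrt(31791776) = 5638.4196
t = 5638.4196 / 5709 = 0.9876 s

0.9876


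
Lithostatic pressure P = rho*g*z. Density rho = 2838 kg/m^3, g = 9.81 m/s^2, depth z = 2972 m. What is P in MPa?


P = rho * g * z / 1e6
= 2838 * 9.81 * 2972 / 1e6
= 82742798.16 / 1e6
= 82.7428 MPa

82.7428


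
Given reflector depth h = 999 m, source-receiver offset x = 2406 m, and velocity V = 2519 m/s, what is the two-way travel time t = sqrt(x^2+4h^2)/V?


x^2 + 4h^2 = 2406^2 + 4*999^2 = 5788836 + 3992004 = 9780840
sqrt(9780840) = 3127.4335
t = 3127.4335 / 2519 = 1.2415 s

1.2415


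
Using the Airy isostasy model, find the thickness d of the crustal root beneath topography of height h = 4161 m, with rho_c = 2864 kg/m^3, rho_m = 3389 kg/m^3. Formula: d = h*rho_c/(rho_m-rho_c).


rho_m - rho_c = 3389 - 2864 = 525
d = 4161 * 2864 / 525
= 11917104 / 525
= 22699.25 m

22699.25


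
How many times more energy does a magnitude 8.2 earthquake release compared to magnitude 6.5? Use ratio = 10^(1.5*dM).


M2 - M1 = 8.2 - 6.5 = 1.7
1.5 * 1.7 = 2.55
ratio = 10^2.55 = 354.81

354.81


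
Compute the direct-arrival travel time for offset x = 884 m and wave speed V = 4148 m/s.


t = x / V
= 884 / 4148
= 0.2131 s

0.2131


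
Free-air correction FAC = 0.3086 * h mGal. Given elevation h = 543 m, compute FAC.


FAC = 0.3086 * h
= 0.3086 * 543
= 167.5698 mGal

167.5698


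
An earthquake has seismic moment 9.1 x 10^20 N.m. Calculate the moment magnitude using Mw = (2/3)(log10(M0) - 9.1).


log10(M0) = log10(9.1 x 10^20) = 20.959
Mw = 2/3 * (20.959 - 9.1)
= 2/3 * 11.859
= 7.91

7.91


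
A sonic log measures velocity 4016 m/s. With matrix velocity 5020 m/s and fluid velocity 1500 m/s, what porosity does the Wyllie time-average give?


1/V - 1/Vm = 1/4016 - 1/5020 = 4.98e-05
1/Vf - 1/Vm = 1/1500 - 1/5020 = 0.00046746
phi = 4.98e-05 / 0.00046746 = 0.1065

0.1065


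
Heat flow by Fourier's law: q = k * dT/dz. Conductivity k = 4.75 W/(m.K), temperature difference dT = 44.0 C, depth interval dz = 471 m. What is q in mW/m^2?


q = k * dT / dz * 1000
= 4.75 * 44.0 / 471 * 1000
= 0.443737 * 1000
= 443.7367 mW/m^2

443.7367


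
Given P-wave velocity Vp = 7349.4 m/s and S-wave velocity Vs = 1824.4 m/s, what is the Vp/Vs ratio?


Vp/Vs = 7349.4 / 1824.4
= 4.0284

4.0284


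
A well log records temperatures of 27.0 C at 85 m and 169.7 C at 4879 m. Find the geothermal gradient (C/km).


dT = 169.7 - 27.0 = 142.7 C
dz = 4879 - 85 = 4794 m
gradient = dT/dz * 1000 = 142.7/4794 * 1000 = 29.7664 C/km

29.7664


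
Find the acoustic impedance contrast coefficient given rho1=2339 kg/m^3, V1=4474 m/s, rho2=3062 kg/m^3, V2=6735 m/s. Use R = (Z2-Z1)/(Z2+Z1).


Z1 = 2339 * 4474 = 10464686
Z2 = 3062 * 6735 = 20622570
R = (20622570 - 10464686) / (20622570 + 10464686) = 10157884 / 31087256 = 0.3268

0.3268


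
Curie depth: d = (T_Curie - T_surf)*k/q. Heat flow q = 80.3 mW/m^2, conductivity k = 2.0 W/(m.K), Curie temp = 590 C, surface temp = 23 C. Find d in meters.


T_Curie - T_surf = 590 - 23 = 567 C
Convert q to W/m^2: 80.3 mW/m^2 = 0.0803 W/m^2
d = 567 * 2.0 / 0.0803 = 14122.04 m

14122.04


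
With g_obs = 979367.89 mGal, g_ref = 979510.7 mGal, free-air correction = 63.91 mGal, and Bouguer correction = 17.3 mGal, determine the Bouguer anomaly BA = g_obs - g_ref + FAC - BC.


BA = g_obs - g_ref + FAC - BC
= 979367.89 - 979510.7 + 63.91 - 17.3
= -96.2 mGal

-96.2


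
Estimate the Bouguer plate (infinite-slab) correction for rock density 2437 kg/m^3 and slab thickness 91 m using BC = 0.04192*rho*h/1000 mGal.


BC = 0.04192 * rho * h / 1000
= 0.04192 * 2437 * 91 / 1000
= 9.2965 mGal

9.2965


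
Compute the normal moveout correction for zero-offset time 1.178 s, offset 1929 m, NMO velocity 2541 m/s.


x/Vnmo = 1929/2541 = 0.75915
(x/Vnmo)^2 = 0.576309
t0^2 = 1.387684
sqrt(1.387684 + 0.576309) = 1.401425
dt = 1.401425 - 1.178 = 0.223425

0.223425


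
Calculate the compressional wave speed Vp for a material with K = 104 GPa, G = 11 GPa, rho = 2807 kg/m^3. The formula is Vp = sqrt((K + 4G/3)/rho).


First compute the effective modulus:
K + 4G/3 = 104e9 + 4*11e9/3 = 118666666666.67 Pa
Then divide by density:
118666666666.67 / 2807 = 42275264.2204 Pa/(kg/m^3)
Take the square root:
Vp = sqrt(42275264.2204) = 6501.94 m/s

6501.94


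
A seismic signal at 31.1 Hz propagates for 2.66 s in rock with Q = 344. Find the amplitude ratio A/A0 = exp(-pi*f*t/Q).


pi*f*t/Q = pi*31.1*2.66/344 = 0.755498
A/A0 = exp(-0.755498) = 0.469776

0.469776


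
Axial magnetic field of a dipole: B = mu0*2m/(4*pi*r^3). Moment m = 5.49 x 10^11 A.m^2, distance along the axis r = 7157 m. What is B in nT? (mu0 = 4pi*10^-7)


m = 5.49 x 10^11 = 549000000000 A.m^2
2m = 1098000000000 A.m^2
r^3 = 7157^3 = 366600498893
B = (4pi*10^-7) * 1098000000000 / (4*pi * 366600498893) * 1e9
= 1379787.493457 / 4606837736498.41 * 1e9
= 299.5086 nT

299.5086


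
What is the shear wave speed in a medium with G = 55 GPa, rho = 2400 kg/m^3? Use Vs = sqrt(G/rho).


Convert G to Pa: G = 55e9 Pa
Compute G/rho = 55e9 / 2400 = 22916666.6667
Vs = sqrt(22916666.6667) = 4787.14 m/s

4787.14


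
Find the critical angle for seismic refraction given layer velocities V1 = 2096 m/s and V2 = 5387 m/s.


V1/V2 = 2096/5387 = 0.389085
theta_c = arcsin(0.389085) = 22.8976 degrees

22.8976


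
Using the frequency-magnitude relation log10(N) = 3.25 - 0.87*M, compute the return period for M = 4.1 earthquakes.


log10(N) = 3.25 - 0.87*4.1 = -0.317
N = 10^-0.317 = 0.481948
T = 1/N = 1/0.481948 = 2.0749 years

2.0749


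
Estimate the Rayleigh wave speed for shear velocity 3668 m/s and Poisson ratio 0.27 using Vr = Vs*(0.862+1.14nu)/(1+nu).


Numerator factor = 0.862 + 1.14*0.27 = 1.1698
Denominator = 1 + 0.27 = 1.27
Vr = 3668 * 1.1698 / 1.27 = 3378.6 m/s

3378.6


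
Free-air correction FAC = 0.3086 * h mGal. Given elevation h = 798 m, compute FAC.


FAC = 0.3086 * h
= 0.3086 * 798
= 246.2628 mGal

246.2628


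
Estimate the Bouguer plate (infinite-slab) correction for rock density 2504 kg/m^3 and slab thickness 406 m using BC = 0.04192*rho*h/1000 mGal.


BC = 0.04192 * rho * h / 1000
= 0.04192 * 2504 * 406 / 1000
= 42.6169 mGal

42.6169


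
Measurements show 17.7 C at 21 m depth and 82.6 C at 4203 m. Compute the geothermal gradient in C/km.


dT = 82.6 - 17.7 = 64.9 C
dz = 4203 - 21 = 4182 m
gradient = dT/dz * 1000 = 64.9/4182 * 1000 = 15.5189 C/km

15.5189


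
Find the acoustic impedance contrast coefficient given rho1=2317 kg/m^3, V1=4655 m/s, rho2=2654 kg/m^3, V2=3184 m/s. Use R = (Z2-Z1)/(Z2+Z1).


Z1 = 2317 * 4655 = 10785635
Z2 = 2654 * 3184 = 8450336
R = (8450336 - 10785635) / (8450336 + 10785635) = -2335299 / 19235971 = -0.1214

-0.1214


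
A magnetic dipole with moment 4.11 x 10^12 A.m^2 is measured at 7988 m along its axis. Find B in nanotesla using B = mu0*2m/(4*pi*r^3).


m = 4.11 x 10^12 = 4110000000000 A.m^2
2m = 8220000000000 A.m^2
r^3 = 7988^3 = 509699454272
B = (4pi*10^-7) * 8220000000000 / (4*pi * 509699454272) * 1e9
= 10329556.645003 / 6405072244318.57 * 1e9
= 1612.7151 nT

1612.7151


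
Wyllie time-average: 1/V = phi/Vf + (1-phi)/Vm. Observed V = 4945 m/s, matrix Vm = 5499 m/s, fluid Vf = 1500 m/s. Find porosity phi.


1/V - 1/Vm = 1/4945 - 1/5499 = 2.037e-05
1/Vf - 1/Vm = 1/1500 - 1/5499 = 0.00048482
phi = 2.037e-05 / 0.00048482 = 0.042

0.042


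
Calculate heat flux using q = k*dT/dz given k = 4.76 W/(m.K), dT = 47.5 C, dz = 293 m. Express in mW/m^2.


q = k * dT / dz * 1000
= 4.76 * 47.5 / 293 * 1000
= 0.771672 * 1000
= 771.6724 mW/m^2

771.6724


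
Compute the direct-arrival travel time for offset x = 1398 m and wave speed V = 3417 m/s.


t = x / V
= 1398 / 3417
= 0.4091 s

0.4091


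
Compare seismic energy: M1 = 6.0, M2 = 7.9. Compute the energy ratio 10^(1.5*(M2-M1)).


M2 - M1 = 7.9 - 6.0 = 1.9
1.5 * 1.9 = 2.85
ratio = 10^2.85 = 707.95

707.95


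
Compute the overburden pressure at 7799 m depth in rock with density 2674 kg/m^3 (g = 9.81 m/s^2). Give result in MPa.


P = rho * g * z / 1e6
= 2674 * 9.81 * 7799 / 1e6
= 204582900.06 / 1e6
= 204.5829 MPa

204.5829


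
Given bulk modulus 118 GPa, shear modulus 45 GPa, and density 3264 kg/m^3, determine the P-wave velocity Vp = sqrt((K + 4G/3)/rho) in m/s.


First compute the effective modulus:
K + 4G/3 = 118e9 + 4*45e9/3 = 178000000000.0 Pa
Then divide by density:
178000000000.0 / 3264 = 54534313.7255 Pa/(kg/m^3)
Take the square root:
Vp = sqrt(54534313.7255) = 7384.74 m/s

7384.74


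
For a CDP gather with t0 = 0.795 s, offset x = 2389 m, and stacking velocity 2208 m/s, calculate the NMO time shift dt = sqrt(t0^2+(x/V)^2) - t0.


x/Vnmo = 2389/2208 = 1.081975
(x/Vnmo)^2 = 1.170669
t0^2 = 0.632025
sqrt(0.632025 + 1.170669) = 1.342644
dt = 1.342644 - 0.795 = 0.547644

0.547644


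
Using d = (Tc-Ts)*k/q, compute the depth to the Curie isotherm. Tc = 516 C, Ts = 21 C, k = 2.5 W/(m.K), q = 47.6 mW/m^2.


T_Curie - T_surf = 516 - 21 = 495 C
Convert q to W/m^2: 47.6 mW/m^2 = 0.0476 W/m^2
d = 495 * 2.5 / 0.0476 = 25997.9 m

25997.9


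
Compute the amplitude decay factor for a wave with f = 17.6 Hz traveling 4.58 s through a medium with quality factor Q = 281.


pi*f*t/Q = pi*17.6*4.58/281 = 0.901201
A/A0 = exp(-0.901201) = 0.406082

0.406082


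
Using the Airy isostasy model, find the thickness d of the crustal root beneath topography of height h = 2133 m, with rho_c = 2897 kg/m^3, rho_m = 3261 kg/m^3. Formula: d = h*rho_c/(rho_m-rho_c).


rho_m - rho_c = 3261 - 2897 = 364
d = 2133 * 2897 / 364
= 6179301 / 364
= 16976.1 m

16976.1


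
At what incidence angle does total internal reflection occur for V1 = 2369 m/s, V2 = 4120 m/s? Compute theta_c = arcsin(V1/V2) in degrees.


V1/V2 = 2369/4120 = 0.575
theta_c = arcsin(0.575) = 35.0996 degrees

35.0996


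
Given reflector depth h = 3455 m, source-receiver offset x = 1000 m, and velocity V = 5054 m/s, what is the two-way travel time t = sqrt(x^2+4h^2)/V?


x^2 + 4h^2 = 1000^2 + 4*3455^2 = 1000000 + 47748100 = 48748100
sqrt(48748100) = 6981.984
t = 6981.984 / 5054 = 1.3815 s

1.3815


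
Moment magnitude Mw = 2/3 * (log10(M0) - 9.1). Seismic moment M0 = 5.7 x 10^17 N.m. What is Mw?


log10(M0) = log10(5.7 x 10^17) = 17.7559
Mw = 2/3 * (17.7559 - 9.1)
= 2/3 * 8.6559
= 5.77

5.77


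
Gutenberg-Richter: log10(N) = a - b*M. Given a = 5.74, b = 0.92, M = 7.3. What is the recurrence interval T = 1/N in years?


log10(N) = 5.74 - 0.92*7.3 = -0.976
N = 10^-0.976 = 0.105682
T = 1/N = 1/0.105682 = 9.4624 years

9.4624


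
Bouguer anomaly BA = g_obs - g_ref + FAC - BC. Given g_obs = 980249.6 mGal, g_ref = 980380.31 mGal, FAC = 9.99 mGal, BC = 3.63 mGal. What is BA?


BA = g_obs - g_ref + FAC - BC
= 980249.6 - 980380.31 + 9.99 - 3.63
= -124.35 mGal

-124.35


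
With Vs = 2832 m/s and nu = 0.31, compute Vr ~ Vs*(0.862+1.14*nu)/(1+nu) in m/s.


Numerator factor = 0.862 + 1.14*0.31 = 1.2154
Denominator = 1 + 0.31 = 1.31
Vr = 2832 * 1.2154 / 1.31 = 2627.49 m/s

2627.49


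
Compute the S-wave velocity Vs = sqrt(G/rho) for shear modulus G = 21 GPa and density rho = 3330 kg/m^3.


Convert G to Pa: G = 21e9 Pa
Compute G/rho = 21e9 / 3330 = 6306306.3063
Vs = sqrt(6306306.3063) = 2511.24 m/s

2511.24


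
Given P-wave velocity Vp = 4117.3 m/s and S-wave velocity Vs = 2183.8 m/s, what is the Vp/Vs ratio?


Vp/Vs = 4117.3 / 2183.8
= 1.8854

1.8854


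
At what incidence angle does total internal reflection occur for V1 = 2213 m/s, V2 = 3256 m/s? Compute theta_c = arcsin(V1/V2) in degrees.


V1/V2 = 2213/3256 = 0.679668
theta_c = arcsin(0.679668) = 42.8177 degrees

42.8177


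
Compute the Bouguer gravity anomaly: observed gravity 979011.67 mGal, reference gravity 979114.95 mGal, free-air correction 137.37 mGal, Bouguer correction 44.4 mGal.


BA = g_obs - g_ref + FAC - BC
= 979011.67 - 979114.95 + 137.37 - 44.4
= -10.31 mGal

-10.31


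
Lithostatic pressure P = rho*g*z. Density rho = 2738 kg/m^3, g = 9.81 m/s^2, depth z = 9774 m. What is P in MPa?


P = rho * g * z / 1e6
= 2738 * 9.81 * 9774 / 1e6
= 262527489.72 / 1e6
= 262.5275 MPa

262.5275


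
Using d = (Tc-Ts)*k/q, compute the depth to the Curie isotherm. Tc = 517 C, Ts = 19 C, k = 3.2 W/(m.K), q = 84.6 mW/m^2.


T_Curie - T_surf = 517 - 19 = 498 C
Convert q to W/m^2: 84.6 mW/m^2 = 0.0846 W/m^2
d = 498 * 3.2 / 0.0846 = 18836.88 m

18836.88


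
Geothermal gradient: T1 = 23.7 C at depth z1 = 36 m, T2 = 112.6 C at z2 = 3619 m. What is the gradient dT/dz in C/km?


dT = 112.6 - 23.7 = 88.9 C
dz = 3619 - 36 = 3583 m
gradient = dT/dz * 1000 = 88.9/3583 * 1000 = 24.8116 C/km

24.8116


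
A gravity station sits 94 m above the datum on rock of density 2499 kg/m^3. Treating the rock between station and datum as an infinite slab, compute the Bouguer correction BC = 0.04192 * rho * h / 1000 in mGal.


BC = 0.04192 * rho * h / 1000
= 0.04192 * 2499 * 94 / 1000
= 9.8473 mGal

9.8473


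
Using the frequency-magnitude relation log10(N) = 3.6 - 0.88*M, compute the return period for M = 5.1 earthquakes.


log10(N) = 3.6 - 0.88*5.1 = -0.888
N = 10^-0.888 = 0.12942
T = 1/N = 1/0.12942 = 7.7268 years

7.7268


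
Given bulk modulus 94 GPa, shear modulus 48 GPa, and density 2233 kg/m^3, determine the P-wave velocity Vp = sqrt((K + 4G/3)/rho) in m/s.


First compute the effective modulus:
K + 4G/3 = 94e9 + 4*48e9/3 = 158000000000.0 Pa
Then divide by density:
158000000000.0 / 2233 = 70756829.3775 Pa/(kg/m^3)
Take the square root:
Vp = sqrt(70756829.3775) = 8411.71 m/s

8411.71


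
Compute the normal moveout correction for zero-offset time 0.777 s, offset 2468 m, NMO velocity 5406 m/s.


x/Vnmo = 2468/5406 = 0.45653
(x/Vnmo)^2 = 0.208419
t0^2 = 0.603729
sqrt(0.603729 + 0.208419) = 0.901193
dt = 0.901193 - 0.777 = 0.124193

0.124193


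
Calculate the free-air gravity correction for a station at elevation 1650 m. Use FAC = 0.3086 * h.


FAC = 0.3086 * h
= 0.3086 * 1650
= 509.19 mGal

509.19


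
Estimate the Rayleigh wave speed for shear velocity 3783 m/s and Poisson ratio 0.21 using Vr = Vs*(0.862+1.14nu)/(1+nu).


Numerator factor = 0.862 + 1.14*0.21 = 1.1014
Denominator = 1 + 0.21 = 1.21
Vr = 3783 * 1.1014 / 1.21 = 3443.47 m/s

3443.47


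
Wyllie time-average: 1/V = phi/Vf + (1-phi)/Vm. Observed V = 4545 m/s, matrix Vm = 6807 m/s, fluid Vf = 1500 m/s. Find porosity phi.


1/V - 1/Vm = 1/4545 - 1/6807 = 7.311e-05
1/Vf - 1/Vm = 1/1500 - 1/6807 = 0.00051976
phi = 7.311e-05 / 0.00051976 = 0.1407

0.1407


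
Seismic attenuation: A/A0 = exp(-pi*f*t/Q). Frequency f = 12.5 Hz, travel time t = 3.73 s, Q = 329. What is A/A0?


pi*f*t/Q = pi*12.5*3.73/329 = 0.445218
A/A0 = exp(-0.445218) = 0.640685

0.640685


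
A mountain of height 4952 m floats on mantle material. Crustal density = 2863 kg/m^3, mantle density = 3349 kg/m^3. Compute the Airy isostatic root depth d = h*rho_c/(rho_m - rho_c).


rho_m - rho_c = 3349 - 2863 = 486
d = 4952 * 2863 / 486
= 14177576 / 486
= 29171.97 m

29171.97


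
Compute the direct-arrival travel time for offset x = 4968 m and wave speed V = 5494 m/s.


t = x / V
= 4968 / 5494
= 0.9043 s

0.9043


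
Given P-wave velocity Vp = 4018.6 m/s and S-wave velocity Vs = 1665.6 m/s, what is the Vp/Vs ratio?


Vp/Vs = 4018.6 / 1665.6
= 2.4127

2.4127


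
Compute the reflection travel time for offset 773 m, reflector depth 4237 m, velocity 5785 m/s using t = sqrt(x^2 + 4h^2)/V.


x^2 + 4h^2 = 773^2 + 4*4237^2 = 597529 + 71808676 = 72406205
sqrt(72406205) = 8509.1836
t = 8509.1836 / 5785 = 1.4709 s

1.4709


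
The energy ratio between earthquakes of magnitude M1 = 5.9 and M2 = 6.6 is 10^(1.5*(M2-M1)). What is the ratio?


M2 - M1 = 6.6 - 5.9 = 0.7
1.5 * 0.7 = 1.05
ratio = 10^1.05 = 11.22

11.22


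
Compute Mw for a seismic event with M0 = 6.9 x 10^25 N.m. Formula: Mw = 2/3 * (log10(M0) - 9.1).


log10(M0) = log10(6.9 x 10^25) = 25.8388
Mw = 2/3 * (25.8388 - 9.1)
= 2/3 * 16.7388
= 11.16

11.16


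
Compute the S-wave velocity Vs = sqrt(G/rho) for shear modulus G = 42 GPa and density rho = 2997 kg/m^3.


Convert G to Pa: G = 42e9 Pa
Compute G/rho = 42e9 / 2997 = 14014014.014
Vs = sqrt(14014014.014) = 3743.53 m/s

3743.53


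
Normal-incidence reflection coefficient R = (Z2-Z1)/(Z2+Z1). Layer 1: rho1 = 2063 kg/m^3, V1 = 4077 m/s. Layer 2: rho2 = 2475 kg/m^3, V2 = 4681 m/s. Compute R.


Z1 = 2063 * 4077 = 8410851
Z2 = 2475 * 4681 = 11585475
R = (11585475 - 8410851) / (11585475 + 8410851) = 3174624 / 19996326 = 0.1588

0.1588


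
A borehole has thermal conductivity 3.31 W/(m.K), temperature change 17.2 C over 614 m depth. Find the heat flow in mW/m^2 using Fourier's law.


q = k * dT / dz * 1000
= 3.31 * 17.2 / 614 * 1000
= 0.092723 * 1000
= 92.7231 mW/m^2

92.7231


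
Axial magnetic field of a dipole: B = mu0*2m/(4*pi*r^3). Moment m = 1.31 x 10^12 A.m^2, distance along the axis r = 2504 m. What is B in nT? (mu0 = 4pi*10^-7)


m = 1.31 x 10^12 = 1310000000000 A.m^2
2m = 2620000000000 A.m^2
r^3 = 2504^3 = 15700120064
B = (4pi*10^-7) * 2620000000000 / (4*pi * 15700120064) * 1e9
= 3292389.100962 / 197293527414.16 * 1e9
= 16687.7705 nT

16687.7705


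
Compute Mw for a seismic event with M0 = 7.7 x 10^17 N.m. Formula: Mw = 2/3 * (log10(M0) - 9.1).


log10(M0) = log10(7.7 x 10^17) = 17.8865
Mw = 2/3 * (17.8865 - 9.1)
= 2/3 * 8.7865
= 5.86

5.86


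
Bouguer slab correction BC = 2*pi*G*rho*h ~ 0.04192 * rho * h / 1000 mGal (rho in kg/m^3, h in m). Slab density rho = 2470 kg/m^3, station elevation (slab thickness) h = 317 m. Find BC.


BC = 0.04192 * rho * h / 1000
= 0.04192 * 2470 * 317 / 1000
= 32.8229 mGal

32.8229


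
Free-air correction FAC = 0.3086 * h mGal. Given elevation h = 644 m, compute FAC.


FAC = 0.3086 * h
= 0.3086 * 644
= 198.7384 mGal

198.7384


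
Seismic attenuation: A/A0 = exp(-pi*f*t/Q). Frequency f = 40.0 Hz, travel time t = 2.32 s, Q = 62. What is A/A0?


pi*f*t/Q = pi*40.0*2.32/62 = 4.702255
A/A0 = exp(-4.702255) = 0.009075

0.009075


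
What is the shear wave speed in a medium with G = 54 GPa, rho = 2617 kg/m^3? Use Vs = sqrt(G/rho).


Convert G to Pa: G = 54e9 Pa
Compute G/rho = 54e9 / 2617 = 20634314.1001
Vs = sqrt(20634314.1001) = 4542.5 m/s

4542.5


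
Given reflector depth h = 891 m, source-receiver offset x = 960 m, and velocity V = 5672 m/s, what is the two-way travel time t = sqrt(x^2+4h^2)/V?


x^2 + 4h^2 = 960^2 + 4*891^2 = 921600 + 3175524 = 4097124
sqrt(4097124) = 2024.1354
t = 2024.1354 / 5672 = 0.3569 s

0.3569


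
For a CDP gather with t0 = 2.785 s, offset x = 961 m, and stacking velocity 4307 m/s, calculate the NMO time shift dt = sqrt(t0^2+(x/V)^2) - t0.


x/Vnmo = 961/4307 = 0.223125
(x/Vnmo)^2 = 0.049785
t0^2 = 7.756225
sqrt(7.756225 + 0.049785) = 2.793924
dt = 2.793924 - 2.785 = 0.008924

0.008924


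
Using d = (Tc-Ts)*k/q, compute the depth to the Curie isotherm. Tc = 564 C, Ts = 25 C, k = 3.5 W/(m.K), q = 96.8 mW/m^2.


T_Curie - T_surf = 564 - 25 = 539 C
Convert q to W/m^2: 96.8 mW/m^2 = 0.0968 W/m^2
d = 539 * 3.5 / 0.0968 = 19488.64 m

19488.64


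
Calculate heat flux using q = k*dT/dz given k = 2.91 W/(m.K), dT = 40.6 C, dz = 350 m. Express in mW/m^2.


q = k * dT / dz * 1000
= 2.91 * 40.6 / 350 * 1000
= 0.33756 * 1000
= 337.56 mW/m^2

337.56


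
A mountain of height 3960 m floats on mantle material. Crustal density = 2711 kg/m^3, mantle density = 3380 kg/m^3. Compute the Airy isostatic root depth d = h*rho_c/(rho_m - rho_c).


rho_m - rho_c = 3380 - 2711 = 669
d = 3960 * 2711 / 669
= 10735560 / 669
= 16047.17 m

16047.17


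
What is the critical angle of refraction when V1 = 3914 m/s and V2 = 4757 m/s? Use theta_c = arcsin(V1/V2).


V1/V2 = 3914/4757 = 0.822787
theta_c = arcsin(0.822787) = 55.3648 degrees

55.3648


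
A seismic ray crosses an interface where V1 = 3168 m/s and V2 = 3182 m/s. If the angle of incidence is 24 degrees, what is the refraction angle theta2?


sin(theta1) = sin(24 deg) = 0.406737
sin(theta2) = V2/V1 * sin(theta1) = 3182/3168 * 0.406737 = 0.408534
theta2 = arcsin(0.408534) = 24.1128 degrees

24.1128


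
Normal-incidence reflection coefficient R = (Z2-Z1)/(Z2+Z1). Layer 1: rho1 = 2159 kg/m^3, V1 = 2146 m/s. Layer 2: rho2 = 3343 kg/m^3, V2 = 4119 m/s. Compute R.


Z1 = 2159 * 2146 = 4633214
Z2 = 3343 * 4119 = 13769817
R = (13769817 - 4633214) / (13769817 + 4633214) = 9136603 / 18403031 = 0.4965

0.4965


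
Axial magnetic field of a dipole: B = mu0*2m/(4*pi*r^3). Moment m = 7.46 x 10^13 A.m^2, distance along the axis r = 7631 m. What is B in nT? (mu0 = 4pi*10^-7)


m = 7.46 x 10^13 = 74600000000000 A.m^2
2m = 149200000000000 A.m^2
r^3 = 7631^3 = 444369620591
B = (4pi*10^-7) * 149200000000000 / (4*pi * 444369620591) * 1e9
= 187490249.566239 / 5584113342108.68 * 1e9
= 33575.6526 nT

33575.6526


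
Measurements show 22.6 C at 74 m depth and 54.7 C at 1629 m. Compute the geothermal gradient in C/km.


dT = 54.7 - 22.6 = 32.1 C
dz = 1629 - 74 = 1555 m
gradient = dT/dz * 1000 = 32.1/1555 * 1000 = 20.6431 C/km

20.6431


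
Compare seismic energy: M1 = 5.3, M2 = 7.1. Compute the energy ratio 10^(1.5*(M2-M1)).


M2 - M1 = 7.1 - 5.3 = 1.8
1.5 * 1.8 = 2.7
ratio = 10^2.7 = 501.19

501.19


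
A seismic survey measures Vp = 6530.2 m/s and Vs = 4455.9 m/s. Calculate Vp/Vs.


Vp/Vs = 6530.2 / 4455.9
= 1.4655

1.4655


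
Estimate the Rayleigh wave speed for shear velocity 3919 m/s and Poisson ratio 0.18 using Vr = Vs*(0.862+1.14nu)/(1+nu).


Numerator factor = 0.862 + 1.14*0.18 = 1.0672
Denominator = 1 + 0.18 = 1.18
Vr = 3919 * 1.0672 / 1.18 = 3544.37 m/s

3544.37


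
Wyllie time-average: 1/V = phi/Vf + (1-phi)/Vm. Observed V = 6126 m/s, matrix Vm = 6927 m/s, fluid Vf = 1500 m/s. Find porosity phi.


1/V - 1/Vm = 1/6126 - 1/6927 = 1.888e-05
1/Vf - 1/Vm = 1/1500 - 1/6927 = 0.0005223
phi = 1.888e-05 / 0.0005223 = 0.0361

0.0361


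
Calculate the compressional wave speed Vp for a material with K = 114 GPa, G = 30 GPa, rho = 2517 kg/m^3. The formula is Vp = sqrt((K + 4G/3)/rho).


First compute the effective modulus:
K + 4G/3 = 114e9 + 4*30e9/3 = 154000000000.0 Pa
Then divide by density:
154000000000.0 / 2517 = 61183949.1458 Pa/(kg/m^3)
Take the square root:
Vp = sqrt(61183949.1458) = 7822.02 m/s

7822.02


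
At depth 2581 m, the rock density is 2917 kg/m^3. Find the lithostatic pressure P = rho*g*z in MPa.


P = rho * g * z / 1e6
= 2917 * 9.81 * 2581 / 1e6
= 73857302.37 / 1e6
= 73.8573 MPa

73.8573


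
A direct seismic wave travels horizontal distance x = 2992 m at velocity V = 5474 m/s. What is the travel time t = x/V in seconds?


t = x / V
= 2992 / 5474
= 0.5466 s

0.5466


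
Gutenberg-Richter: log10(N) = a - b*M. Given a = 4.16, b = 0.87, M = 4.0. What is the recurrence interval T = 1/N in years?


log10(N) = 4.16 - 0.87*4.0 = 0.68
N = 10^0.68 = 4.786301
T = 1/N = 1/4.786301 = 0.2089 years

0.2089


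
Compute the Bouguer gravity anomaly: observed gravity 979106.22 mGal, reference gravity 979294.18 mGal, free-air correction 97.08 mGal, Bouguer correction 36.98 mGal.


BA = g_obs - g_ref + FAC - BC
= 979106.22 - 979294.18 + 97.08 - 36.98
= -127.86 mGal

-127.86


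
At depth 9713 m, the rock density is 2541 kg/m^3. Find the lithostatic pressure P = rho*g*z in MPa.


P = rho * g * z / 1e6
= 2541 * 9.81 * 9713 / 1e6
= 242117990.73 / 1e6
= 242.118 MPa

242.118


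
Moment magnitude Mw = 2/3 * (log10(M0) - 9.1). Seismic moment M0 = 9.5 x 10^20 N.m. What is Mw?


log10(M0) = log10(9.5 x 10^20) = 20.9777
Mw = 2/3 * (20.9777 - 9.1)
= 2/3 * 11.8777
= 7.92

7.92


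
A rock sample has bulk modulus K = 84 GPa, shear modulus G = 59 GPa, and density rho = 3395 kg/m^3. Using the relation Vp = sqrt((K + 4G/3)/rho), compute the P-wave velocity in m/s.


First compute the effective modulus:
K + 4G/3 = 84e9 + 4*59e9/3 = 162666666666.67 Pa
Then divide by density:
162666666666.67 / 3395 = 47913598.4291 Pa/(kg/m^3)
Take the square root:
Vp = sqrt(47913598.4291) = 6921.96 m/s

6921.96


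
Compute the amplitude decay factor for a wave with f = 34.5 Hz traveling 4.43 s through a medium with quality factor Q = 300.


pi*f*t/Q = pi*34.5*4.43/300 = 1.600484
A/A0 = exp(-1.600484) = 0.201799

0.201799


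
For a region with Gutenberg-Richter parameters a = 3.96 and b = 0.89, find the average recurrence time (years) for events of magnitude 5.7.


log10(N) = 3.96 - 0.89*5.7 = -1.113
N = 10^-1.113 = 0.07709
T = 1/N = 1/0.07709 = 12.9718 years

12.9718


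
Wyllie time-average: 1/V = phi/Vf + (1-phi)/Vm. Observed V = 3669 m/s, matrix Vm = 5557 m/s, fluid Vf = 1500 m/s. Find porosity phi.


1/V - 1/Vm = 1/3669 - 1/5557 = 9.26e-05
1/Vf - 1/Vm = 1/1500 - 1/5557 = 0.00048671
phi = 9.26e-05 / 0.00048671 = 0.1903

0.1903


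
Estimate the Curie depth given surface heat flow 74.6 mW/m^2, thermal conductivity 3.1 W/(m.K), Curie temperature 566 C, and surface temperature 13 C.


T_Curie - T_surf = 566 - 13 = 553 C
Convert q to W/m^2: 74.6 mW/m^2 = 0.0746 W/m^2
d = 553 * 3.1 / 0.0746 = 22979.89 m

22979.89


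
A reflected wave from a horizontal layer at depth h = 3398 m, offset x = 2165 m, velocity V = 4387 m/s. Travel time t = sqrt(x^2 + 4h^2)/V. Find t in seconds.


x^2 + 4h^2 = 2165^2 + 4*3398^2 = 4687225 + 46185616 = 50872841
sqrt(50872841) = 7132.52
t = 7132.52 / 4387 = 1.6258 s

1.6258


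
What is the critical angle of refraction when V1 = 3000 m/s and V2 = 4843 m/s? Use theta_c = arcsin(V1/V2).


V1/V2 = 3000/4843 = 0.619451
theta_c = arcsin(0.619451) = 38.276 degrees

38.276


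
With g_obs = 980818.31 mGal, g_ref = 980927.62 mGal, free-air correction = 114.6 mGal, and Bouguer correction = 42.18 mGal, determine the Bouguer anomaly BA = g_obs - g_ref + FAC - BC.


BA = g_obs - g_ref + FAC - BC
= 980818.31 - 980927.62 + 114.6 - 42.18
= -36.89 mGal

-36.89


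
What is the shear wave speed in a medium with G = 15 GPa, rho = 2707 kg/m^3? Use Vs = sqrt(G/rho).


Convert G to Pa: G = 15e9 Pa
Compute G/rho = 15e9 / 2707 = 5541189.5087
Vs = sqrt(5541189.5087) = 2353.97 m/s

2353.97


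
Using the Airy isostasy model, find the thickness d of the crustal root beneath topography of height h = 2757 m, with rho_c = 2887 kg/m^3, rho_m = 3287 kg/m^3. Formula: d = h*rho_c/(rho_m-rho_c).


rho_m - rho_c = 3287 - 2887 = 400
d = 2757 * 2887 / 400
= 7959459 / 400
= 19898.65 m

19898.65


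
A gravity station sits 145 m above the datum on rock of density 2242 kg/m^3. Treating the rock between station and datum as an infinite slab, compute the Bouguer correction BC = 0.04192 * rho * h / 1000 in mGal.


BC = 0.04192 * rho * h / 1000
= 0.04192 * 2242 * 145 / 1000
= 13.6278 mGal

13.6278


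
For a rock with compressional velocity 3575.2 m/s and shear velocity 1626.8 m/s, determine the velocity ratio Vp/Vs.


Vp/Vs = 3575.2 / 1626.8
= 2.1977

2.1977


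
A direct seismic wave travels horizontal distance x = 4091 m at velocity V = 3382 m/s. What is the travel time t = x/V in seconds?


t = x / V
= 4091 / 3382
= 1.2096 s

1.2096


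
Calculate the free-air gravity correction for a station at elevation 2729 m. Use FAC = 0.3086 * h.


FAC = 0.3086 * h
= 0.3086 * 2729
= 842.1694 mGal

842.1694


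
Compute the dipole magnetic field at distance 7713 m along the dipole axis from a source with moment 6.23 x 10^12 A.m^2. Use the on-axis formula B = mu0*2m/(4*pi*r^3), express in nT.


m = 6.23 x 10^12 = 6230000000000 A.m^2
2m = 12460000000000 A.m^2
r^3 = 7713^3 = 458849216097
B = (4pi*10^-7) * 12460000000000 / (4*pi * 458849216097) * 1e9
= 15657697.785492 / 5766069305583.08 * 1e9
= 2715.489 nT

2715.489


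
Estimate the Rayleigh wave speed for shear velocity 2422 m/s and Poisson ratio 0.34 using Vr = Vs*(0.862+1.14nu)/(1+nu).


Numerator factor = 0.862 + 1.14*0.34 = 1.2496
Denominator = 1 + 0.34 = 1.34
Vr = 2422 * 1.2496 / 1.34 = 2258.61 m/s

2258.61


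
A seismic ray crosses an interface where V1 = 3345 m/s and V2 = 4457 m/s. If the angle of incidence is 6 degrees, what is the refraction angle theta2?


sin(theta1) = sin(6 deg) = 0.104528
sin(theta2) = V2/V1 * sin(theta1) = 4457/3345 * 0.104528 = 0.139278
theta2 = arcsin(0.139278) = 8.006 degrees

8.006


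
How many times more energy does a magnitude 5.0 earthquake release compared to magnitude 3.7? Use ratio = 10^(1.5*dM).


M2 - M1 = 5.0 - 3.7 = 1.3
1.5 * 1.3 = 1.95
ratio = 10^1.95 = 89.13

89.13


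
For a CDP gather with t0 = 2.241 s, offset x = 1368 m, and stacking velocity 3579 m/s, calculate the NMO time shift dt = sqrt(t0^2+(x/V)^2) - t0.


x/Vnmo = 1368/3579 = 0.38223
(x/Vnmo)^2 = 0.1461
t0^2 = 5.022081
sqrt(5.022081 + 0.1461) = 2.273363
dt = 2.273363 - 2.241 = 0.032363

0.032363


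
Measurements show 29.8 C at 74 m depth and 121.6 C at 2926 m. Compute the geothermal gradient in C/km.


dT = 121.6 - 29.8 = 91.8 C
dz = 2926 - 74 = 2852 m
gradient = dT/dz * 1000 = 91.8/2852 * 1000 = 32.1879 C/km

32.1879


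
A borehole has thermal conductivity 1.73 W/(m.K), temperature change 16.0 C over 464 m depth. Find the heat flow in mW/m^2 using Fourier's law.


q = k * dT / dz * 1000
= 1.73 * 16.0 / 464 * 1000
= 0.059655 * 1000
= 59.6552 mW/m^2

59.6552


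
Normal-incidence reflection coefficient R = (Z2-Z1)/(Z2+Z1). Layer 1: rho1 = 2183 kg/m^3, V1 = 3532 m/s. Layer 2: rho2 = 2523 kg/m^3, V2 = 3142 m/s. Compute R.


Z1 = 2183 * 3532 = 7710356
Z2 = 2523 * 3142 = 7927266
R = (7927266 - 7710356) / (7927266 + 7710356) = 216910 / 15637622 = 0.0139

0.0139


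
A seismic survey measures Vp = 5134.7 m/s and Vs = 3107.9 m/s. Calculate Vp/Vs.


Vp/Vs = 5134.7 / 3107.9
= 1.6521

1.6521


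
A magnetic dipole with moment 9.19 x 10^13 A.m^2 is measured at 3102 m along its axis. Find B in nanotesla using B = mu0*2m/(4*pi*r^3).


m = 9.19 x 10^13 = 91900000000000 A.m^2
2m = 183800000000000 A.m^2
r^3 = 3102^3 = 29848697208
B = (4pi*10^-7) * 183800000000000 / (4*pi * 29848697208) * 1e9
= 230969891.891922 / 375089791471.52 * 1e9
= 615772.2688 nT

615772.2688


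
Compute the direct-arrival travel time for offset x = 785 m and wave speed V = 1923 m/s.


t = x / V
= 785 / 1923
= 0.4082 s

0.4082


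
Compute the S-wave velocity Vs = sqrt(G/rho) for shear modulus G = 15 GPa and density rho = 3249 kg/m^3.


Convert G to Pa: G = 15e9 Pa
Compute G/rho = 15e9 / 3249 = 4616805.1708
Vs = sqrt(4616805.1708) = 2148.68 m/s

2148.68


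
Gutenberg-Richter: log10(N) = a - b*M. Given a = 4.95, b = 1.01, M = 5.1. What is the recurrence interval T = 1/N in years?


log10(N) = 4.95 - 1.01*5.1 = -0.201
N = 10^-0.201 = 0.629506
T = 1/N = 1/0.629506 = 1.5885 years

1.5885


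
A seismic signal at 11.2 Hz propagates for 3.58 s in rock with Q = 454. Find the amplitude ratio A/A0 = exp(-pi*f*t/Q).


pi*f*t/Q = pi*11.2*3.58/454 = 0.277457
A/A0 = exp(-0.277457) = 0.757708

0.757708


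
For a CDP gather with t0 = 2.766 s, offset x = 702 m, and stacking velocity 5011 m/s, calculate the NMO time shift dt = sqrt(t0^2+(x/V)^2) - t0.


x/Vnmo = 702/5011 = 0.140092
(x/Vnmo)^2 = 0.019626
t0^2 = 7.650756
sqrt(7.650756 + 0.019626) = 2.769545
dt = 2.769545 - 2.766 = 0.003545

0.003545


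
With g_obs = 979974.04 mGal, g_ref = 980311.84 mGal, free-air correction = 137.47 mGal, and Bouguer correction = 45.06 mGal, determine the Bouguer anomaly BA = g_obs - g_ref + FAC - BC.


BA = g_obs - g_ref + FAC - BC
= 979974.04 - 980311.84 + 137.47 - 45.06
= -245.39 mGal

-245.39


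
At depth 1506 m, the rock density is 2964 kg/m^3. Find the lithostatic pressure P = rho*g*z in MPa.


P = rho * g * z / 1e6
= 2964 * 9.81 * 1506 / 1e6
= 43789721.04 / 1e6
= 43.7897 MPa

43.7897


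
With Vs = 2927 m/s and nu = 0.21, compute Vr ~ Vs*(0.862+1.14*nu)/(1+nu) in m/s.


Numerator factor = 0.862 + 1.14*0.21 = 1.1014
Denominator = 1 + 0.21 = 1.21
Vr = 2927 * 1.1014 / 1.21 = 2664.3 m/s

2664.3


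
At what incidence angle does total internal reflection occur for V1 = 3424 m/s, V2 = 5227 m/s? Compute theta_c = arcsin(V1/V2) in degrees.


V1/V2 = 3424/5227 = 0.65506
theta_c = arcsin(0.65506) = 40.9242 degrees

40.9242


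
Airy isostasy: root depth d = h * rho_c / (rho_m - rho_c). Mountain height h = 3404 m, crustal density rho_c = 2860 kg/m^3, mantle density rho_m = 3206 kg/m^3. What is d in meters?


rho_m - rho_c = 3206 - 2860 = 346
d = 3404 * 2860 / 346
= 9735440 / 346
= 28137.11 m

28137.11


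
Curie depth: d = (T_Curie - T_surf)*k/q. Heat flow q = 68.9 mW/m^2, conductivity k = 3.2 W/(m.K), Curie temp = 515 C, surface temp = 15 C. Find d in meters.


T_Curie - T_surf = 515 - 15 = 500 C
Convert q to W/m^2: 68.9 mW/m^2 = 0.0689 W/m^2
d = 500 * 3.2 / 0.0689 = 23222.06 m

23222.06


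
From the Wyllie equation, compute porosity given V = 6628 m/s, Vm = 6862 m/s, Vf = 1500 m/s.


1/V - 1/Vm = 1/6628 - 1/6862 = 5.14e-06
1/Vf - 1/Vm = 1/1500 - 1/6862 = 0.00052094
phi = 5.14e-06 / 0.00052094 = 0.0099

0.0099


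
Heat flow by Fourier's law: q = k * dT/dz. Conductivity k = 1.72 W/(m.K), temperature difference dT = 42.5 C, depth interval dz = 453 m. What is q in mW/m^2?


q = k * dT / dz * 1000
= 1.72 * 42.5 / 453 * 1000
= 0.161369 * 1000
= 161.3687 mW/m^2

161.3687


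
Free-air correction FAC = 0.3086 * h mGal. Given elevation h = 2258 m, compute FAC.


FAC = 0.3086 * h
= 0.3086 * 2258
= 696.8188 mGal

696.8188


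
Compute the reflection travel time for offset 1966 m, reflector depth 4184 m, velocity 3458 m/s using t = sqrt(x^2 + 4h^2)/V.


x^2 + 4h^2 = 1966^2 + 4*4184^2 = 3865156 + 70023424 = 73888580
sqrt(73888580) = 8595.8467
t = 8595.8467 / 3458 = 2.4858 s

2.4858


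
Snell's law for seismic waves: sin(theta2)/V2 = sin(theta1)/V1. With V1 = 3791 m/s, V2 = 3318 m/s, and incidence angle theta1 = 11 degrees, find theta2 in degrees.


sin(theta1) = sin(11 deg) = 0.190809
sin(theta2) = V2/V1 * sin(theta1) = 3318/3791 * 0.190809 = 0.167002
theta2 = arcsin(0.167002) = 9.6135 degrees

9.6135


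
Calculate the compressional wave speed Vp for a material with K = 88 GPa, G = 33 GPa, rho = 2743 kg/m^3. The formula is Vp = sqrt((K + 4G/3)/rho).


First compute the effective modulus:
K + 4G/3 = 88e9 + 4*33e9/3 = 132000000000.0 Pa
Then divide by density:
132000000000.0 / 2743 = 48122493.6201 Pa/(kg/m^3)
Take the square root:
Vp = sqrt(48122493.6201) = 6937.04 m/s

6937.04


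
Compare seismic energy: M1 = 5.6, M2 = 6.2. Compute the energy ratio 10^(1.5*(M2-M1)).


M2 - M1 = 6.2 - 5.6 = 0.6
1.5 * 0.6 = 0.9
ratio = 10^0.9 = 7.94

7.94


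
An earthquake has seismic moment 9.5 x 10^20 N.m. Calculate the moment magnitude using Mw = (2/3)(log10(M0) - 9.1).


log10(M0) = log10(9.5 x 10^20) = 20.9777
Mw = 2/3 * (20.9777 - 9.1)
= 2/3 * 11.8777
= 7.92

7.92


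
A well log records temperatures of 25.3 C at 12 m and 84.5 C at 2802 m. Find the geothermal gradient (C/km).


dT = 84.5 - 25.3 = 59.2 C
dz = 2802 - 12 = 2790 m
gradient = dT/dz * 1000 = 59.2/2790 * 1000 = 21.2186 C/km

21.2186
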